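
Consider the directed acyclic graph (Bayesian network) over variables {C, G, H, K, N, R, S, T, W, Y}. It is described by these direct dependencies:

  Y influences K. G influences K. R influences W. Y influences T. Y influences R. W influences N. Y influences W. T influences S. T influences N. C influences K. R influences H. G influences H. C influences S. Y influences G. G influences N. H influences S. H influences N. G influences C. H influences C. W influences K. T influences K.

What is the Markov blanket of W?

The Markov blanket of a node is its parents, its children, and the other parents of its children.
Ch(W) = {K, N}.
Pa(W) = {R, Y}.
Co-parents of W (other parents of its children):
  N: G, H, T
  K: C, G, T, Y
Union: {R, Y} ∪ {K, N} ∪ {C, G, H, T, Y} = {C, G, H, K, N, R, T, Y}.

{C, G, H, K, N, R, T, Y}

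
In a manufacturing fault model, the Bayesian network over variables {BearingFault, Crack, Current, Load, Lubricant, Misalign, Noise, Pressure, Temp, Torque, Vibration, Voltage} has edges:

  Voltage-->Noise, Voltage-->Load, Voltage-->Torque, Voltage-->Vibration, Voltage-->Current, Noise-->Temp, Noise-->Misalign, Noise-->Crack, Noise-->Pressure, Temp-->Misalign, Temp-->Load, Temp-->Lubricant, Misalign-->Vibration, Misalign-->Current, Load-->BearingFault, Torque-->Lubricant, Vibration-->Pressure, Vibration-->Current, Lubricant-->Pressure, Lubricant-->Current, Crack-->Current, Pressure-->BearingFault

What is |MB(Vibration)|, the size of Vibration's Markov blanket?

7

By definition, MB(Vibration) is built from Vibration's parents, Vibration's children, and the co-parents of Vibration.
Vibration has children Current, Pressure.
Vibration has parents Misalign, Voltage.
For each child, the remaining parents (spouses of Vibration):
  Pressure also has parents Lubricant, Noise.
  Current's other parents are Crack, Lubricant, Misalign, Voltage.
MB(Vibration) = {Crack, Current, Lubricant, Misalign, Noise, Pressure, Voltage}, which has 7 nodes.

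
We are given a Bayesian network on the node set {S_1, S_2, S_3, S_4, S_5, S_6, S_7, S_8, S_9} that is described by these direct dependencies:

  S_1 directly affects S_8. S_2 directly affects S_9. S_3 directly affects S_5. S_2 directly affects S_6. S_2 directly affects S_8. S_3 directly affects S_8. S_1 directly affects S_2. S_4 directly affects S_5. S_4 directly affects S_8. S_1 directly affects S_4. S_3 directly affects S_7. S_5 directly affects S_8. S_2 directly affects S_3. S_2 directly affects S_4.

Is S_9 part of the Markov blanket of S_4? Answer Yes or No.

S_4 has children S_5, S_8.
S_4's parents: S_1, S_2.
Co-parents of S_4 (other parents of its children):
  S_5's other parent is S_3.
  S_8 also has parents S_1, S_2, S_3, S_5.
MB(S_4) = {S_1, S_2, S_3, S_5, S_8}; S_9 is not in this set.

No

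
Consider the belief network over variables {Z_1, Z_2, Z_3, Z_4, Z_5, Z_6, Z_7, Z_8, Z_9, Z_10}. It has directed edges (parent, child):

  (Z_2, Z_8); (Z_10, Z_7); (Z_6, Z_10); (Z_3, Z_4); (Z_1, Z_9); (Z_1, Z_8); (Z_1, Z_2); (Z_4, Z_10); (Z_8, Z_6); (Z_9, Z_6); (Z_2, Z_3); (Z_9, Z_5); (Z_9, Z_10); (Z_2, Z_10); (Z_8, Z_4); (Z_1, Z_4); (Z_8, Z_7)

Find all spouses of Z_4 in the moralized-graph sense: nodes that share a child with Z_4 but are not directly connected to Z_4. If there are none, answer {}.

Children of Z_4: Z_10.
  Z_10's other parents are Z_2, Z_6, Z_9.
Excluding nodes already adjacent to Z_4 (Z_1, Z_3, Z_8, Z_10), the co-parent-only contribution is {Z_2, Z_6, Z_9}.

{Z_2, Z_6, Z_9}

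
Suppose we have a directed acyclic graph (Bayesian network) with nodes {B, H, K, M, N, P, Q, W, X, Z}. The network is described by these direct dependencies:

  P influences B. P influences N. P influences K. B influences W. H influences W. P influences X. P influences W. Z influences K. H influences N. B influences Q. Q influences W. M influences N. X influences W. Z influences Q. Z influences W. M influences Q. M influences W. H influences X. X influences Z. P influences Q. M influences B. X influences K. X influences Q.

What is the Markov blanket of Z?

Z has parent X.
Ch(Z) = {K, Q, W}.
Other parents of Z's children:
  Q: B, M, P, X
  K: P, X
  W: B, H, M, P, Q, X
So the Markov blanket of Z is {B, H, K, M, P, Q, W, X}.

{B, H, K, M, P, Q, W, X}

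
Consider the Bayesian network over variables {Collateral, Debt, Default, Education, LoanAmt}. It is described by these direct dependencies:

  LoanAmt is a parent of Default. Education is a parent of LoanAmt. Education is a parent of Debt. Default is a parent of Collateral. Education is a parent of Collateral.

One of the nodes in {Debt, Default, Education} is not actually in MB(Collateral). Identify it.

Debt

Collateral's parents: Default, Education.
Ch(Collateral) = {}.
With no children, Collateral has no spouses; the co-parent set is empty.
MB(Collateral) = {Default, Education}.
Debt is neither a parent, child, nor co-parent of Collateral, so it does not belong.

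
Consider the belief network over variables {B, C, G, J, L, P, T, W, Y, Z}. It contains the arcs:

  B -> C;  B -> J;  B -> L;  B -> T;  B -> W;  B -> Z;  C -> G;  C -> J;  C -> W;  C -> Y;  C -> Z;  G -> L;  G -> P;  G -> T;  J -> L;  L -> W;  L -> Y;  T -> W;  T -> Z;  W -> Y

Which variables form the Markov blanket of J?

{B, C, G, L}

A node's Markov blanket = Pa ∪ Ch ∪ (parents of Ch other than the node itself).
J's parents: B, C.
J's children: L.
Parents of each child, excluding J:
  L: B, G
MB(J) = {B, C, G, L}.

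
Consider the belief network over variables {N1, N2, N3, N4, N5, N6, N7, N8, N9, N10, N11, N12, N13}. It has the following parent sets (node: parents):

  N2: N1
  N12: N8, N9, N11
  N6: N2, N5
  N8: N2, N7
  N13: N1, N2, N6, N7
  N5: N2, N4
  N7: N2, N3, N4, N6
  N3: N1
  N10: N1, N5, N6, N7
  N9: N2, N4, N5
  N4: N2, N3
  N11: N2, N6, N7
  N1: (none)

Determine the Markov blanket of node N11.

Parents of N11: N2, N6, N7.
Ch(N11) = {N12}.
For each child, the remaining parents (spouses of N11):
  N12's other parents are N8, N9.
Union: {N2, N6, N7} ∪ {N12} ∪ {N8, N9} = {N2, N6, N7, N8, N9, N12}.

{N2, N6, N7, N8, N9, N12}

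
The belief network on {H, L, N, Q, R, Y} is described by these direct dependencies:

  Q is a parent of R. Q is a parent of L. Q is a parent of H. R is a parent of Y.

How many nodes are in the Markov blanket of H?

1

H's children: none.
Pa(H) = {Q}.
With no children, H has no spouses; the co-parent set is empty.
MB(H) = {Q}, which has 1 node.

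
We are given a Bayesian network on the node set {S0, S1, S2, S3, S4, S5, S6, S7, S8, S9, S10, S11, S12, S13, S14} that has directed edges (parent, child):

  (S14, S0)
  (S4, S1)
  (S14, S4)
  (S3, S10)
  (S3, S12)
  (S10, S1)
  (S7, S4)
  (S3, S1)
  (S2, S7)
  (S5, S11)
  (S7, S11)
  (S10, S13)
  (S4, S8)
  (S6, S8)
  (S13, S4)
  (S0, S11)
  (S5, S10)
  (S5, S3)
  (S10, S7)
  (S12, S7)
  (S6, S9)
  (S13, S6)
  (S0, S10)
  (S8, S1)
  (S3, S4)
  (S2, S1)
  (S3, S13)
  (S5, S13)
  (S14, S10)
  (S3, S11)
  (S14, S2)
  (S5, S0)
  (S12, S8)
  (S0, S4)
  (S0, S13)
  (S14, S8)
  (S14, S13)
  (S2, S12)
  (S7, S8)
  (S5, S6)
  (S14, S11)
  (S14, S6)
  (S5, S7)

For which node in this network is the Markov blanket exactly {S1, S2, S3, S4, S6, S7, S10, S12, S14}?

The target node must have every member of {S1, S2, S3, S4, S6, S7, S10, S12, S14} as a parent, child, or co-parent, and no others.
Parents of S8: S4, S6, S7, S12, S14; children: S1; co-parents: S2, S3, S4, S10.
These exactly cover the given set, so the node is S8.

S8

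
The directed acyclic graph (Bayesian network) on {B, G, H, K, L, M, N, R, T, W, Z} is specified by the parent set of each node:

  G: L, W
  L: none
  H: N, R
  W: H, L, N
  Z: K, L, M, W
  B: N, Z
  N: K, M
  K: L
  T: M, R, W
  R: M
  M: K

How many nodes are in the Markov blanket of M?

Children of M: N, R, T, Z.
Parents of M: K.
Parents of each child, excluding M:
  R: —
  N: K
  T: R, W
  Z: K, L, W
MB(M) = {K, L, N, R, T, W, Z}, which has 7 nodes.

7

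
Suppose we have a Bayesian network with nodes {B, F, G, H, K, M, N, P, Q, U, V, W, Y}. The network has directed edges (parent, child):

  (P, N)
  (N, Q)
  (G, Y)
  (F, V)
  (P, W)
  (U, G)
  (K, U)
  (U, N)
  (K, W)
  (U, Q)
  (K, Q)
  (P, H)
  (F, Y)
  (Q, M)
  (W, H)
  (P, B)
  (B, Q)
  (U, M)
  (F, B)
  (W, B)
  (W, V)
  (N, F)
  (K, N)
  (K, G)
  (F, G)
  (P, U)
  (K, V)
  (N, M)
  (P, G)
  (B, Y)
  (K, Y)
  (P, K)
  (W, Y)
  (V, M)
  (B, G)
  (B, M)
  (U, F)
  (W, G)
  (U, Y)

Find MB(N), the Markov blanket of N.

By definition, MB(N) is built from N's parents, N's children, and the co-parents of N.
N's children: F, M, Q.
N has parents K, P, U.
Other parents of N's children:
  F also has parent U.
  parents(Q) \ {N} = {B, K, U}.
  M also has parents B, Q, U, V.
So the Markov blanket of N is {B, F, K, M, P, Q, U, V}.

{B, F, K, M, P, Q, U, V}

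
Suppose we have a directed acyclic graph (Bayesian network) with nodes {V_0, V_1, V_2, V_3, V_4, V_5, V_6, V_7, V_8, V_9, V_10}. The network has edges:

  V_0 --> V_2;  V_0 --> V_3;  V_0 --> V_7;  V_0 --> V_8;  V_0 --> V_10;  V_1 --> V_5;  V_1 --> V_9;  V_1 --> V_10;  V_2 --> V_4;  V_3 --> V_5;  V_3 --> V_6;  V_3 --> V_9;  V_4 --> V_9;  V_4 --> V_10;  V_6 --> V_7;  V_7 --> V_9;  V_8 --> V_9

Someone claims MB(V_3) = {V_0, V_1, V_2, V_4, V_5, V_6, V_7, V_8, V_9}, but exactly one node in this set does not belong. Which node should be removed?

The Markov blanket of a node is its parents, its children, and the other parents of its children.
V_3 has parent V_0.
Ch(V_3) = {V_5, V_6, V_9}.
For each child, the remaining parents (spouses of V_3):
  V_5: V_1
  V_6: —
  V_9: V_1, V_4, V_7, V_8
MB(V_3) = {V_0, V_1, V_4, V_5, V_6, V_7, V_8, V_9}.
V_2 is neither a parent, child, nor co-parent of V_3, so it does not belong.

V_2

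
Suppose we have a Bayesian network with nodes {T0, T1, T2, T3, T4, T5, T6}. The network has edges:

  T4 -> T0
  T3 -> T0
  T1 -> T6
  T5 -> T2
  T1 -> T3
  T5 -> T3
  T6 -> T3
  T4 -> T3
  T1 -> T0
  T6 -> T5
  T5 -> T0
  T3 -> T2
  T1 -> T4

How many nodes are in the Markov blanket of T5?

6

Recall MB(v) = parents ∪ children ∪ spouses, where spouses are the other parents of v's children.
T5 has parent T6.
Children of T5: T0, T2, T3.
Parents of each child, excluding T5:
  T3: T1, T4, T6
  T2: T3
  T0: T1, T3, T4
MB(T5) = {T0, T1, T2, T3, T4, T6}, which has 6 nodes.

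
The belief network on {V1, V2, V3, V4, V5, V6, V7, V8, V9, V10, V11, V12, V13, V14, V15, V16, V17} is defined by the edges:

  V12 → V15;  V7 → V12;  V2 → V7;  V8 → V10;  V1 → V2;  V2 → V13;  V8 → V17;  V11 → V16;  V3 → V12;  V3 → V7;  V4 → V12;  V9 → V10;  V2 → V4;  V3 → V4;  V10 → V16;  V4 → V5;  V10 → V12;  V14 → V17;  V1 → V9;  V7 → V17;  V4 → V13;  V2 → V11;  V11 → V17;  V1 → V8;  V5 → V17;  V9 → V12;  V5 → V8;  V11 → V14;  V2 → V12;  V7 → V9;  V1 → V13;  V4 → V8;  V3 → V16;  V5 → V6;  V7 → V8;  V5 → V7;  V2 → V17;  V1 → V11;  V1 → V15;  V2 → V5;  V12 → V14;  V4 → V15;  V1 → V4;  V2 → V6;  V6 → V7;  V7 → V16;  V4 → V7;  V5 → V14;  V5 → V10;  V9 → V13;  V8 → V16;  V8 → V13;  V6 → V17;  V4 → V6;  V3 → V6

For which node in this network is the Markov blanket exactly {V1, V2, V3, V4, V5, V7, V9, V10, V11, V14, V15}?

The target node must have every member of {V1, V2, V3, V4, V5, V7, V9, V10, V11, V14, V15} as a parent, child, or co-parent, and no others.
Parents of V12: V2, V3, V4, V7, V9, V10; children: V14, V15; co-parents: V1, V4, V5, V11.
These exactly cover the given set, so the node is V12.

V12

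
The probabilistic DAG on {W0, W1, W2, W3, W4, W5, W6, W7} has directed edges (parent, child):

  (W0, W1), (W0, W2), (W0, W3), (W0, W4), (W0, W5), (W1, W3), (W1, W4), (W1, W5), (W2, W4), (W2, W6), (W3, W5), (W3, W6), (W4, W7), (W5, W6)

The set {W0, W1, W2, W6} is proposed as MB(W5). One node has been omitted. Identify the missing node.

W3

The Markov blanket of a node is its parents, its children, and the other parents of its children.
W5's parents: W0, W1, W3.
Children of W5: W6.
For each child, the remaining parents (spouses of W5):
  W6 also has parents W2, W3.
MB(W5) = {W0, W1, W2, W3, W6}.
Comparing with the claimed set, W3 is missing.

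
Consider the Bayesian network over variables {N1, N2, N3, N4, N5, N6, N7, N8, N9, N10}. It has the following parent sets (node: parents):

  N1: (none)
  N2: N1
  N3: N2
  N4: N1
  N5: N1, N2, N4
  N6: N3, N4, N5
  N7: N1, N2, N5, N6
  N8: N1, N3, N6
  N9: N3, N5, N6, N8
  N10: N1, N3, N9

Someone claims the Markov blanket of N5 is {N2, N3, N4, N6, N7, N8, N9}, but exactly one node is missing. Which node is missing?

N1

A node's Markov blanket = Pa ∪ Ch ∪ (parents of Ch other than the node itself).
N5's parents: N1, N2, N4.
N5 has children N6, N7, N9.
Co-parents of N5 (other parents of its children):
  parents(N6) \ {N5} = {N3, N4}.
  N7 also has parents N1, N2, N6.
  parents(N9) \ {N5} = {N3, N6, N8}.
MB(N5) = {N1, N2, N3, N4, N6, N7, N8, N9}.
Comparing with the claimed set, N1 is missing.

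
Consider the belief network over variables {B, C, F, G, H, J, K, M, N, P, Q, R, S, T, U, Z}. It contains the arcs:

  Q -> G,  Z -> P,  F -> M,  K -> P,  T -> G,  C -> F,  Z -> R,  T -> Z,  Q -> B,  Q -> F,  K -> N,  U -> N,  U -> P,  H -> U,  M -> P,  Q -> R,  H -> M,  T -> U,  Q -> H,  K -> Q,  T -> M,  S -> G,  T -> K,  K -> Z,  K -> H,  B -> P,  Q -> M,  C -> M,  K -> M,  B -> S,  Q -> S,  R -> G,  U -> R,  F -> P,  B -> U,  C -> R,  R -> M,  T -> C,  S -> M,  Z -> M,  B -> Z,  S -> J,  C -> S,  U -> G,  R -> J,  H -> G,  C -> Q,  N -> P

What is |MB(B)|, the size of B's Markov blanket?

12

Pa(B) = {Q}.
B's children: P, S, U, Z.
Other parents of B's children:
  S also has parents C, Q.
  U's other parents are H, T.
  Z also has parents K, T.
  P's other parents are F, K, M, N, U, Z.
MB(B) = {C, F, H, K, M, N, P, Q, S, T, U, Z}, which has 12 nodes.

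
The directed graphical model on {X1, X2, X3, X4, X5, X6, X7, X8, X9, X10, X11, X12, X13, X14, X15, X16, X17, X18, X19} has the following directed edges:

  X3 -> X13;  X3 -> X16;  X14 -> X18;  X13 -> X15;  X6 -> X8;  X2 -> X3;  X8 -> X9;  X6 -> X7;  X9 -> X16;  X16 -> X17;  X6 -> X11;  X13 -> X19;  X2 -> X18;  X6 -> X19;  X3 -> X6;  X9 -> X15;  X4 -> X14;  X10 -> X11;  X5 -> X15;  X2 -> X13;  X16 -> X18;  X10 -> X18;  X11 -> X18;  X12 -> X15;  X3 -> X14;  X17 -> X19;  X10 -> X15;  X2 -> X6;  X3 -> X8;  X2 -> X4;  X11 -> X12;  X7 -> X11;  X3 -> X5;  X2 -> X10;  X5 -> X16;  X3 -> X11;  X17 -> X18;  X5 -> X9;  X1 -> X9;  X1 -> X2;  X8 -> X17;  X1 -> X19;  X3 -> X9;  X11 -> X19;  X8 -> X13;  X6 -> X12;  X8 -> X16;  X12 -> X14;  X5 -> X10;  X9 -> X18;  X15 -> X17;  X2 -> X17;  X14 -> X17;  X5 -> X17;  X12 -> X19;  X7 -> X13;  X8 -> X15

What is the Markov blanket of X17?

Recall MB(v) = parents ∪ children ∪ spouses, where spouses are the other parents of v's children.
Pa(X17) = {X2, X5, X8, X14, X15, X16}.
X17 has children X18, X19.
Parents of each child, excluding X17:
  X18: X2, X9, X10, X11, X14, X16
  X19: X1, X6, X11, X12, X13
Union: {X2, X5, X8, X14, X15, X16} ∪ {X18, X19} ∪ {X1, X2, X6, X9, X10, X11, X12, X13, X14, X16} = {X1, X2, X5, X6, X8, X9, X10, X11, X12, X13, X14, X15, X16, X18, X19}.

{X1, X2, X5, X6, X8, X9, X10, X11, X12, X13, X14, X15, X16, X18, X19}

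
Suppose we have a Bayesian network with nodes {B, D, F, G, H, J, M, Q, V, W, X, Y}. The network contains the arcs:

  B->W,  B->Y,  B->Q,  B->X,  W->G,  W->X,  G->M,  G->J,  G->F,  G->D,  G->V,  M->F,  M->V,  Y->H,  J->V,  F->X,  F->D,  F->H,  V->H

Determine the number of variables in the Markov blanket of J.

By definition, MB(J) is built from J's parents, J's children, and the co-parents of J.
Parents of J: G.
Ch(J) = {V}.
Co-parents of J (other parents of its children):
  V: G, M
MB(J) = {G, M, V}, which has 3 nodes.

3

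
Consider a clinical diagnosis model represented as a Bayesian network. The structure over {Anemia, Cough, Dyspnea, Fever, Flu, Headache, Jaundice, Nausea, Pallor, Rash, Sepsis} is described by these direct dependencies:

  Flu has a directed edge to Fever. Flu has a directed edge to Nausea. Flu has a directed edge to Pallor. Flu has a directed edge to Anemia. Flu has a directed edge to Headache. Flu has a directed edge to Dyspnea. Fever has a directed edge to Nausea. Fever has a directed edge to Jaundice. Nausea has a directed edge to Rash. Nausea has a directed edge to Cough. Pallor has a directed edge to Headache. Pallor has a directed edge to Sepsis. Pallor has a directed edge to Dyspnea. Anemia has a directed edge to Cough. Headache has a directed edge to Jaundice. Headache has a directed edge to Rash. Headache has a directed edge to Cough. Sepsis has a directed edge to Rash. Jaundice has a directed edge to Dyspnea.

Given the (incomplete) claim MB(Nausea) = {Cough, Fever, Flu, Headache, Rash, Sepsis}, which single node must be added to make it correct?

Anemia

Nausea's parents: Fever, Flu.
Ch(Nausea) = {Cough, Rash}.
Co-parents of Nausea (other parents of its children):
  Rash also has parents Headache, Sepsis.
  Cough also has parents Anemia, Headache.
MB(Nausea) = {Anemia, Cough, Fever, Flu, Headache, Rash, Sepsis}.
Comparing with the claimed set, Anemia is missing.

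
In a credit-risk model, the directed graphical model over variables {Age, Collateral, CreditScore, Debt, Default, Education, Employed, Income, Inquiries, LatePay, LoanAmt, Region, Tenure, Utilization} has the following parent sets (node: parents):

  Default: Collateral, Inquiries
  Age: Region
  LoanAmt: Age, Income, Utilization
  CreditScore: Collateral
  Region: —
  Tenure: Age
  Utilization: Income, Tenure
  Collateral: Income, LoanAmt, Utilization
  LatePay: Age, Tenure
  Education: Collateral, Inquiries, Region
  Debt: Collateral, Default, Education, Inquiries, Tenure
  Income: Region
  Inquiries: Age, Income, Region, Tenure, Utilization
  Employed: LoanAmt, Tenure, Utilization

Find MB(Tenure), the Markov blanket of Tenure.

{Age, Collateral, Debt, Default, Education, Employed, Income, Inquiries, LatePay, LoanAmt, Region, Utilization}

Parents of Tenure: Age.
Children of Tenure: Debt, Employed, Inquiries, LatePay, Utilization.
For each child, the remaining parents (spouses of Tenure):
  Utilization: Income
  LatePay: Age
  Inquiries: Age, Income, Region, Utilization
  Employed: LoanAmt, Utilization
  Debt: Collateral, Default, Education, Inquiries
Union: {Age} ∪ {Debt, Employed, Inquiries, LatePay, Utilization} ∪ {Age, Collateral, Default, Education, Income, Inquiries, LoanAmt, Region, Utilization} = {Age, Collateral, Debt, Default, Education, Employed, Income, Inquiries, LatePay, LoanAmt, Region, Utilization}.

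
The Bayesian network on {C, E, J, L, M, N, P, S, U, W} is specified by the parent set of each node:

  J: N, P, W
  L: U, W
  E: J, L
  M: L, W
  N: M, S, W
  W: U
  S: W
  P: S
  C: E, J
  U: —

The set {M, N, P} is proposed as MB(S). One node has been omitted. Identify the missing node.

S has parent W.
S has children N, P.
Parents of each child, excluding S:
  N also has parents M, W.
  P has no other parent.
MB(S) = {M, N, P, W}.
Comparing with the claimed set, W is missing.

W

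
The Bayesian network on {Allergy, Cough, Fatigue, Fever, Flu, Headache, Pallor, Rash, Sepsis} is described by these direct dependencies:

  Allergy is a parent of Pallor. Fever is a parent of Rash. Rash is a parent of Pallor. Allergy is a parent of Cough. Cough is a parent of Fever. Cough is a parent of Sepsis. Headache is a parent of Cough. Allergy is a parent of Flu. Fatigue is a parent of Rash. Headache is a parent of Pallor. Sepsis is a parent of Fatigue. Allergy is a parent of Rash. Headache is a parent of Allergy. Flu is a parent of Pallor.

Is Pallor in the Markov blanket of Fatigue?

A node's Markov blanket = Pa ∪ Ch ∪ (parents of Ch other than the node itself).
Fatigue has child Rash.
Fatigue has parent Sepsis.
Parents of each child, excluding Fatigue:
  Rash's other parents are Allergy, Fever.
MB(Fatigue) = {Allergy, Fever, Rash, Sepsis}; Pallor is not in this set.

No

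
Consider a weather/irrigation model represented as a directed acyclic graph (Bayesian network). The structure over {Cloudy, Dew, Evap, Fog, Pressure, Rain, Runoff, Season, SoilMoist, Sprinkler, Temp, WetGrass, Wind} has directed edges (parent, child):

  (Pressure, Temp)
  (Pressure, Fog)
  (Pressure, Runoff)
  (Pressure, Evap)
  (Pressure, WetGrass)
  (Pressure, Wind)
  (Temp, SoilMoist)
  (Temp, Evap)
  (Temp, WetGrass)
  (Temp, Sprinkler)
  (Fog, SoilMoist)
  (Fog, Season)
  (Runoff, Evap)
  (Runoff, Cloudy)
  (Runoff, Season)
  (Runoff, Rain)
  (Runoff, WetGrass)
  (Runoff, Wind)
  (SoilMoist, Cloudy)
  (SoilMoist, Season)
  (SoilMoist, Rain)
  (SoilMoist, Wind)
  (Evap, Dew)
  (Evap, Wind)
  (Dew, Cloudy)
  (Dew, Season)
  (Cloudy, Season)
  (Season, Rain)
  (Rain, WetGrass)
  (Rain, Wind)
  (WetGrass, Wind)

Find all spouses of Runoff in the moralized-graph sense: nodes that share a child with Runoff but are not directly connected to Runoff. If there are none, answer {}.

{Dew, Fog, SoilMoist, Temp}

Children of Runoff: Cloudy, Evap, Rain, Season, WetGrass, Wind.
  Evap's other parents are Pressure, Temp.
  Cloudy also has parents Dew, SoilMoist.
  parents(Season) \ {Runoff} = {Cloudy, Dew, Fog, SoilMoist}.
  Rain's other parents are Season, SoilMoist.
  parents(WetGrass) \ {Runoff} = {Pressure, Rain, Temp}.
  parents(Wind) \ {Runoff} = {Evap, Pressure, Rain, SoilMoist, WetGrass}.
Excluding nodes already adjacent to Runoff (Cloudy, Evap, Pressure, Rain, Season, WetGrass, Wind), the co-parent-only contribution is {Dew, Fog, SoilMoist, Temp}.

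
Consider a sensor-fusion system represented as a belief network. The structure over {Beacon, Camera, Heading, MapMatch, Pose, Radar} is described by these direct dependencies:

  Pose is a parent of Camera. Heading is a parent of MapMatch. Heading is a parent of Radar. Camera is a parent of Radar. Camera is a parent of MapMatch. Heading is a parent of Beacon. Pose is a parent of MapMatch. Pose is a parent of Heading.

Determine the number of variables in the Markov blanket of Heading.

5

Pa(Heading) = {Pose}.
Children of Heading: Beacon, MapMatch, Radar.
Other parents of Heading's children:
  MapMatch: Camera, Pose
  Radar: Camera
  Beacon: —
MB(Heading) = {Beacon, Camera, MapMatch, Pose, Radar}, which has 5 nodes.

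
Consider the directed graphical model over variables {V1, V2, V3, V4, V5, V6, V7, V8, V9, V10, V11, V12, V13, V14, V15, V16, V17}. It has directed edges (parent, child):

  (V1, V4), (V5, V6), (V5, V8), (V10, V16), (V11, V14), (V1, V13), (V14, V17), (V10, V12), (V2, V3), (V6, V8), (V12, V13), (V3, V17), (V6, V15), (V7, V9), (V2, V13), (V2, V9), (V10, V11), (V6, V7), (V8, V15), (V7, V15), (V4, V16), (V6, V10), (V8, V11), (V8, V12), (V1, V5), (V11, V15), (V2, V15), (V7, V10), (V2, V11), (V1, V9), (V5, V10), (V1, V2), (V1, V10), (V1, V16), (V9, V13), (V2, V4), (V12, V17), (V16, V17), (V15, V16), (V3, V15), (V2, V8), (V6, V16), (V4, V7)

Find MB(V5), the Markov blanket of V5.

{V1, V2, V6, V7, V8, V10}

Recall MB(v) = parents ∪ children ∪ spouses, where spouses are the other parents of v's children.
V5's parents: V1.
V5's children: V6, V8, V10.
For each child, the remaining parents (spouses of V5):
  V6 has no other parent.
  parents(V8) \ {V5} = {V2, V6}.
  V10 also has parents V1, V6, V7.
So the Markov blanket of V5 is {V1, V2, V6, V7, V8, V10}.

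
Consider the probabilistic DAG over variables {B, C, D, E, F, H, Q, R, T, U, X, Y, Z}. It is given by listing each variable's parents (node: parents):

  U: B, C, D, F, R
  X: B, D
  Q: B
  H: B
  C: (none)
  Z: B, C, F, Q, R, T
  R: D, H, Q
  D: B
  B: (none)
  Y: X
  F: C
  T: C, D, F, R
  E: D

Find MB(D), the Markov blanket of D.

{B, C, E, F, H, Q, R, T, U, X}

By definition, MB(D) is built from D's parents, D's children, and the co-parents of D.
D has parent B.
Ch(D) = {E, R, T, U, X}.
For each child, the remaining parents (spouses of D):
  E: no additional parents.
  R also has parents H, Q.
  T also has parents C, F, R.
  U's other parents are B, C, F, R.
  X's other parent is B.
So the Markov blanket of D is {B, C, E, F, H, Q, R, T, U, X}.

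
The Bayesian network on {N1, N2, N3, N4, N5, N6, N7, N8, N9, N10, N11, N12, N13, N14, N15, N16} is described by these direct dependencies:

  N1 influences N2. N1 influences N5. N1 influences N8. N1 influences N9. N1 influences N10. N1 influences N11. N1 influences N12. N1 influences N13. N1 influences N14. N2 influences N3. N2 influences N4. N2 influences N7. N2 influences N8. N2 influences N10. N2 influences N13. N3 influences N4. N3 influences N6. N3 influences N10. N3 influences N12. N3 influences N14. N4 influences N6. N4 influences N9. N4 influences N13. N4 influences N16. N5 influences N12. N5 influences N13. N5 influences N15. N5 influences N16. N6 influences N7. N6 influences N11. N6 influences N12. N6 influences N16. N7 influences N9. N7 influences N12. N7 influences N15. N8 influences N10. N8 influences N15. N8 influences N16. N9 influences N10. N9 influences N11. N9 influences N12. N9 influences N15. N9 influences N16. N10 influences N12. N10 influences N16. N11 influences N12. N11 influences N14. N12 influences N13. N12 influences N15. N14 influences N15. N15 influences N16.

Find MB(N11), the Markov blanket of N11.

{N1, N3, N5, N6, N7, N9, N10, N12, N14}

Children of N11: N12, N14.
Parents of N11: N1, N6, N9.
Other parents of N11's children:
  N12's other parents are N1, N3, N5, N6, N7, N9, N10.
  parents(N14) \ {N11} = {N1, N3}.
So the Markov blanket of N11 is {N1, N3, N5, N6, N7, N9, N10, N12, N14}.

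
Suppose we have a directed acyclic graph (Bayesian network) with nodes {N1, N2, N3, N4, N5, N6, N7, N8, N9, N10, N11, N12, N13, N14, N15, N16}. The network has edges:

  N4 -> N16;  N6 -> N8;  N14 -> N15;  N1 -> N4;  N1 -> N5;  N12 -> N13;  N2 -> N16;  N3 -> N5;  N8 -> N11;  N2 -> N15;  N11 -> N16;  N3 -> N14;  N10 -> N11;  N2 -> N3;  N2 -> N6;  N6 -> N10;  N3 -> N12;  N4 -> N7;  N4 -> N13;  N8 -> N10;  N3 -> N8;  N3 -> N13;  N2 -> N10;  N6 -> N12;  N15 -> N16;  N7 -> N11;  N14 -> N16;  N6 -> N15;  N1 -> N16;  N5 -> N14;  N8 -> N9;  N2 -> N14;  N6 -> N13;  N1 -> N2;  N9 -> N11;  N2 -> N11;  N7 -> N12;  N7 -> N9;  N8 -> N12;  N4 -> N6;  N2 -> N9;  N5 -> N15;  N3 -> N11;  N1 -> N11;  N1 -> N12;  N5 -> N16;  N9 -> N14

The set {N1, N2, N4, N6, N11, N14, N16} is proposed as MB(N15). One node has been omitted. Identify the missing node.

N5

Ch(N15) = {N16}.
Pa(N15) = {N2, N5, N6, N14}.
Co-parents of N15 (other parents of its children):
  N16: N1, N2, N4, N5, N11, N14
MB(N15) = {N1, N2, N4, N5, N6, N11, N14, N16}.
Comparing with the claimed set, N5 is missing.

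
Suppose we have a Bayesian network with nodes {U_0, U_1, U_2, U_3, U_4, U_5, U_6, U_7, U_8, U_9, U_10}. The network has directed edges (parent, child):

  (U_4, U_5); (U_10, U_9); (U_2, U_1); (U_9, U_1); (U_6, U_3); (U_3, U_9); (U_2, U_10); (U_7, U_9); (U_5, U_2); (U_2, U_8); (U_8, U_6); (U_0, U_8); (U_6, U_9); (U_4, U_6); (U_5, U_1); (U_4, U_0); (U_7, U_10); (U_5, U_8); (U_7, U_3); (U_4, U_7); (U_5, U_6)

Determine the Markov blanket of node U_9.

{U_1, U_2, U_3, U_5, U_6, U_7, U_10}

Recall MB(v) = parents ∪ children ∪ spouses, where spouses are the other parents of v's children.
Parents of U_9: U_3, U_6, U_7, U_10.
Ch(U_9) = {U_1}.
For each child, the remaining parents (spouses of U_9):
  U_1: U_2, U_5
So the Markov blanket of U_9 is {U_1, U_2, U_3, U_5, U_6, U_7, U_10}.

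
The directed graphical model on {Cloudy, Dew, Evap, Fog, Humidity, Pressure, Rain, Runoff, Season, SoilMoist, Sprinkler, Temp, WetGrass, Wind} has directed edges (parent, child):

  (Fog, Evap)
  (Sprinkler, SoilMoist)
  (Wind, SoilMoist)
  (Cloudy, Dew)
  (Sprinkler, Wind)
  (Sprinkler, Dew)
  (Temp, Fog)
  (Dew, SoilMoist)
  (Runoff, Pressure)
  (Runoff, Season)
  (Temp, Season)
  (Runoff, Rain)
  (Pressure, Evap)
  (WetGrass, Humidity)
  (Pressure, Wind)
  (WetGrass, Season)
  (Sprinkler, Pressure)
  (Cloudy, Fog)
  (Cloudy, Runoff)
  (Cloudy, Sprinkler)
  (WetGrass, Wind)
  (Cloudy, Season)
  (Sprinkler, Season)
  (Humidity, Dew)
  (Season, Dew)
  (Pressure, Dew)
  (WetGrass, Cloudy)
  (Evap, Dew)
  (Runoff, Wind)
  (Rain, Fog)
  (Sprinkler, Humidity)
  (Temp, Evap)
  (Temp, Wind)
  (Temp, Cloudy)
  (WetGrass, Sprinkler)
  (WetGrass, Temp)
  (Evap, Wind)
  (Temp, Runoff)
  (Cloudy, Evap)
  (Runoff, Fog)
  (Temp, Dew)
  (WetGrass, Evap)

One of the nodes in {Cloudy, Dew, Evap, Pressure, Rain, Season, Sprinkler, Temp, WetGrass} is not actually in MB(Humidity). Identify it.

The Markov blanket of a node is its parents, its children, and the other parents of its children.
Ch(Humidity) = {Dew}.
Pa(Humidity) = {Sprinkler, WetGrass}.
Other parents of Humidity's children:
  Dew also has parents Cloudy, Evap, Pressure, Season, Sprinkler, Temp.
MB(Humidity) = {Cloudy, Dew, Evap, Pressure, Season, Sprinkler, Temp, WetGrass}.
Rain is neither a parent, child, nor co-parent of Humidity, so it does not belong.

Rain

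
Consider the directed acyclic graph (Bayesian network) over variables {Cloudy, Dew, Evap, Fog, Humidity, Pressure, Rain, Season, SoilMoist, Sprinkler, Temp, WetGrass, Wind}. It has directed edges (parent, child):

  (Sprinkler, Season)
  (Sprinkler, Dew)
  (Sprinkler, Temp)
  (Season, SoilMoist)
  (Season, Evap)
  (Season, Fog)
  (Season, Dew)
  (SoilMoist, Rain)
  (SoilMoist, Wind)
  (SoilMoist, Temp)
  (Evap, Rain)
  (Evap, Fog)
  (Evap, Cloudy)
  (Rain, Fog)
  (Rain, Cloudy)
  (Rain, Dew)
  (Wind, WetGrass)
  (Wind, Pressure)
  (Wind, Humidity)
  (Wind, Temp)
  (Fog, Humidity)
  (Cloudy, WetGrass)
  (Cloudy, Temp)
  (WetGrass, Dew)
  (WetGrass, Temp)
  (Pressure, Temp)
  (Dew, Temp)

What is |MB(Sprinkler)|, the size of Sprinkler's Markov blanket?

9

Sprinkler's parents: none.
Ch(Sprinkler) = {Dew, Season, Temp}.
For each child, the remaining parents (spouses of Sprinkler):
  Season has no other parent.
  Dew's other parents are Rain, Season, WetGrass.
  Temp's other parents are Cloudy, Dew, Pressure, SoilMoist, WetGrass, Wind.
MB(Sprinkler) = {Cloudy, Dew, Pressure, Rain, Season, SoilMoist, Temp, WetGrass, Wind}, which has 9 nodes.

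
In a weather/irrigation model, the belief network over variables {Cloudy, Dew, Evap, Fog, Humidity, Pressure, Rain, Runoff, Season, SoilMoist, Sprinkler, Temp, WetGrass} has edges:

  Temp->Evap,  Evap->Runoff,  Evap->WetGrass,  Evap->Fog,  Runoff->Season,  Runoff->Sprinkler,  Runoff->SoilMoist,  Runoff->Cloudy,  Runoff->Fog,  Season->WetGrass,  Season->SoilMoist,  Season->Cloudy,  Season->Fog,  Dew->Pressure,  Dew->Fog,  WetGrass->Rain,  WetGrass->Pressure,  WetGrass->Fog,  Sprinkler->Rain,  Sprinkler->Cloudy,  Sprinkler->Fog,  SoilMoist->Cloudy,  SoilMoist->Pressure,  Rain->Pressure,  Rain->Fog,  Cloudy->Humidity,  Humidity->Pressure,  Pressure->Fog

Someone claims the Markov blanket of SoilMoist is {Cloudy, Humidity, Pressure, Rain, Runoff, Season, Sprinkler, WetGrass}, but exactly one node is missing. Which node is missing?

Dew

By definition, MB(SoilMoist) is built from SoilMoist's parents, SoilMoist's children, and the co-parents of SoilMoist.
SoilMoist has parents Runoff, Season.
SoilMoist's children: Cloudy, Pressure.
Other parents of SoilMoist's children:
  Cloudy's other parents are Runoff, Season, Sprinkler.
  parents(Pressure) \ {SoilMoist} = {Dew, Humidity, Rain, WetGrass}.
MB(SoilMoist) = {Cloudy, Dew, Humidity, Pressure, Rain, Runoff, Season, Sprinkler, WetGrass}.
Comparing with the claimed set, Dew is missing.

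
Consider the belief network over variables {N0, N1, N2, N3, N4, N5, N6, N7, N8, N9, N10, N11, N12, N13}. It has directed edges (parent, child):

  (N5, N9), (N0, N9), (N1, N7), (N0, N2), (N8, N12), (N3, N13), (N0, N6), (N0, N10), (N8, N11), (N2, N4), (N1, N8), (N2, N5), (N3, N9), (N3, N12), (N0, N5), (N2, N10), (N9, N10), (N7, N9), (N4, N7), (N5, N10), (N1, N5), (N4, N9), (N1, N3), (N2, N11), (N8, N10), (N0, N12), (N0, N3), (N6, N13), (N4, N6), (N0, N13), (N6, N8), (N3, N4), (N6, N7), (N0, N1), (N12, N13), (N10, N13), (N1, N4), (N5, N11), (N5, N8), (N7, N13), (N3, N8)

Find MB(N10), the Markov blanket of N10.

{N0, N2, N3, N5, N6, N7, N8, N9, N12, N13}

Recall MB(v) = parents ∪ children ∪ spouses, where spouses are the other parents of v's children.
Parents of N10: N0, N2, N5, N8, N9.
Children of N10: N13.
For each child, the remaining parents (spouses of N10):
  N13's other parents are N0, N3, N6, N7, N12.
Taking the union gives {N0, N2, N3, N5, N6, N7, N8, N9, N12, N13}.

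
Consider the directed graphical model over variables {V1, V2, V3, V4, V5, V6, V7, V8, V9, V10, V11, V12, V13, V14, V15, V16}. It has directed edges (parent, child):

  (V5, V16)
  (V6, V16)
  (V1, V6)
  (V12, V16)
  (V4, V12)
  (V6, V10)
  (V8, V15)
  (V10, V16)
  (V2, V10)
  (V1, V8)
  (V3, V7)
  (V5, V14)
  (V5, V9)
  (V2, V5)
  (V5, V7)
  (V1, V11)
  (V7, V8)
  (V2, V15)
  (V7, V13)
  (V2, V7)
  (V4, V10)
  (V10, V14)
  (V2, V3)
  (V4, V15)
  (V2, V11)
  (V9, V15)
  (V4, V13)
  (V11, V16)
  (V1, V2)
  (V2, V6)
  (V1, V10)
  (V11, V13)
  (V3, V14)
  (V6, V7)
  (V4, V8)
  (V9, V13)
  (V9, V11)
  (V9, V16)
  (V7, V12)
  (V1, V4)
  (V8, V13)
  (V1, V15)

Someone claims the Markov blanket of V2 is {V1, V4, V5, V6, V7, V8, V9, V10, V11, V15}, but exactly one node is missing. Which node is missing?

Recall MB(v) = parents ∪ children ∪ spouses, where spouses are the other parents of v's children.
V2's parents: V1.
V2 has children V3, V5, V6, V7, V10, V11, V15.
For each child, the remaining parents (spouses of V2):
  V3 has no other parent.
  V5: no additional parents.
  V6's other parent is V1.
  parents(V7) \ {V2} = {V3, V5, V6}.
  V10 also has parents V1, V4, V6.
  V11's other parents are V1, V9.
  V15's other parents are V1, V4, V8, V9.
MB(V2) = {V1, V3, V4, V5, V6, V7, V8, V9, V10, V11, V15}.
Comparing with the claimed set, V3 is missing.

V3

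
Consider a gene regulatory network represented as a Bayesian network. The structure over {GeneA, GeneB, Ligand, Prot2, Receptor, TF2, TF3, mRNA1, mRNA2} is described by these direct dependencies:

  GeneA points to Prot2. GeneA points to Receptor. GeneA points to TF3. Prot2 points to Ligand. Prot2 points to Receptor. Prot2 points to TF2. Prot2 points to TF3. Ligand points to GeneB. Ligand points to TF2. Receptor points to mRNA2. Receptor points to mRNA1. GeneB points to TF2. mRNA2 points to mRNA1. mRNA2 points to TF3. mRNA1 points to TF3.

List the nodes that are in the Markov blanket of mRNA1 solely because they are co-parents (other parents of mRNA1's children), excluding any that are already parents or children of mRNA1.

Children of mRNA1: TF3.
  TF3: GeneA, Prot2, mRNA2
Excluding nodes already adjacent to mRNA1 (Receptor, TF3, mRNA2), the co-parent-only contribution is {GeneA, Prot2}.

{GeneA, Prot2}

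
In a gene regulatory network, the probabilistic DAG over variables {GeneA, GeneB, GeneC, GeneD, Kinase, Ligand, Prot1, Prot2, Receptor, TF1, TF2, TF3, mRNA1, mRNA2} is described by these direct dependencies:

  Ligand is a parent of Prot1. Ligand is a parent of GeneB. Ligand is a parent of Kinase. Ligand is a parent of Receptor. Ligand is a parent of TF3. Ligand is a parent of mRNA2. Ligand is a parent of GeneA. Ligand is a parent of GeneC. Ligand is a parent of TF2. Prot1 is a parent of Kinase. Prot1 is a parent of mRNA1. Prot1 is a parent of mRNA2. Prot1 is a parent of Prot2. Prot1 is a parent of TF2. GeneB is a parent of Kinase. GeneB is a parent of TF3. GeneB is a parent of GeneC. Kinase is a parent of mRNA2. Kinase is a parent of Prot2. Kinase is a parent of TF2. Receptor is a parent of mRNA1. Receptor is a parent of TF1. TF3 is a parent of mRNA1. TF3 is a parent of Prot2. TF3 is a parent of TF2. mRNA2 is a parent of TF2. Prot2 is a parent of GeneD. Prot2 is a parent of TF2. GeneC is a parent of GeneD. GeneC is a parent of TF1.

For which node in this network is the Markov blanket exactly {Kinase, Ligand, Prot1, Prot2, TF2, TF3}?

The target node must have every member of {Kinase, Ligand, Prot1, Prot2, TF2, TF3} as a parent, child, or co-parent, and no others.
Parents of mRNA2: Kinase, Ligand, Prot1; children: TF2; co-parents: Kinase, Ligand, Prot1, Prot2, TF3.
These exactly cover the given set, so the node is mRNA2.

mRNA2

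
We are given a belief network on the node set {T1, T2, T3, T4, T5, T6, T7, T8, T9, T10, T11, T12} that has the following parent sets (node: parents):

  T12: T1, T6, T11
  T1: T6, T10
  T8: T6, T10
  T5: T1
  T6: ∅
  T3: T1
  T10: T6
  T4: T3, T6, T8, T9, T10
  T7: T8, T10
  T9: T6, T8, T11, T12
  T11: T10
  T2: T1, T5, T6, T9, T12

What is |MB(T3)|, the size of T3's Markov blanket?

Recall MB(v) = parents ∪ children ∪ spouses, where spouses are the other parents of v's children.
T3's parents: T1.
Ch(T3) = {T4}.
Co-parents of T3 (other parents of its children):
  T4 also has parents T6, T8, T9, T10.
MB(T3) = {T1, T4, T6, T8, T9, T10}, which has 6 nodes.

6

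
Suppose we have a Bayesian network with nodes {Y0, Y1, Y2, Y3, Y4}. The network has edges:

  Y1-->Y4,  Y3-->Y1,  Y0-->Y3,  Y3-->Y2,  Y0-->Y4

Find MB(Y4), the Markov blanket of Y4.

By definition, MB(Y4) is built from Y4's parents, Y4's children, and the co-parents of Y4.
Pa(Y4) = {Y0, Y1}.
Y4 has no children.
With no children, Y4 has no spouses; the co-parent set is empty.
MB(Y4) = {Y0, Y1}.

{Y0, Y1}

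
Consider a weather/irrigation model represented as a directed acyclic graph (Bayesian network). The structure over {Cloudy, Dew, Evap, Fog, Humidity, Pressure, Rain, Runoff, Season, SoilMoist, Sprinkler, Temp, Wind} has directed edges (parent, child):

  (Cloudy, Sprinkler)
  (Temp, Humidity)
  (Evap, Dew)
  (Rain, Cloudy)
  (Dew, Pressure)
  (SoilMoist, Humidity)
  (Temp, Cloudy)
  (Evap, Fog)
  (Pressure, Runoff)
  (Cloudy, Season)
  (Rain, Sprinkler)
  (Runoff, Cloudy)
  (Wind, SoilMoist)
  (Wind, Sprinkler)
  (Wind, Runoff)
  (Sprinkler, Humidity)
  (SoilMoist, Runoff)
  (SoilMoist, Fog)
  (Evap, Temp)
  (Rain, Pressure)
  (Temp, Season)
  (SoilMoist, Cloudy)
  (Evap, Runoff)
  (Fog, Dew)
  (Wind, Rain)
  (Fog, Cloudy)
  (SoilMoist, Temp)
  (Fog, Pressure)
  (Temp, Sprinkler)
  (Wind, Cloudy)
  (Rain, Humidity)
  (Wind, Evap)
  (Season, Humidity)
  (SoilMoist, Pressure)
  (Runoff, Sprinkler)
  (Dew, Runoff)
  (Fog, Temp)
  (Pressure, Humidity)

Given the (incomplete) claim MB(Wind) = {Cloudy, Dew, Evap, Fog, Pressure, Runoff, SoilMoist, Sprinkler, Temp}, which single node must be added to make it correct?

Rain

Wind has children Cloudy, Evap, Rain, Runoff, SoilMoist, Sprinkler.
Wind's parents: none.
Parents of each child, excluding Wind:
  Evap: —
  SoilMoist: —
  Rain: —
  Runoff: Dew, Evap, Pressure, SoilMoist
  Cloudy: Fog, Rain, Runoff, SoilMoist, Temp
  Sprinkler: Cloudy, Rain, Runoff, Temp
MB(Wind) = {Cloudy, Dew, Evap, Fog, Pressure, Rain, Runoff, SoilMoist, Sprinkler, Temp}.
Comparing with the claimed set, Rain is missing.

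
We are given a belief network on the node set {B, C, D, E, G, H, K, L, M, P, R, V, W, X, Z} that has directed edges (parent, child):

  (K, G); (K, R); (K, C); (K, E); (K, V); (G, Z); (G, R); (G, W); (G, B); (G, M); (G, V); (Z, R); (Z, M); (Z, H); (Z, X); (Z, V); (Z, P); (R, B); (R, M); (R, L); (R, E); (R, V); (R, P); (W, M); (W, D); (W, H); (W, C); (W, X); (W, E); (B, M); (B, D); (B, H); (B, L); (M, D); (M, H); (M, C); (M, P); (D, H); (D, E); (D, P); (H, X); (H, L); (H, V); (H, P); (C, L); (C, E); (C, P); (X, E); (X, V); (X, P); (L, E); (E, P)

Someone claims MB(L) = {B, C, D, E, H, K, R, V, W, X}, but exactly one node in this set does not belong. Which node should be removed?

V

By definition, MB(L) is built from L's parents, L's children, and the co-parents of L.
L has parents B, C, H, R.
Ch(L) = {E}.
Co-parents of L (other parents of its children):
  parents(E) \ {L} = {C, D, K, R, W, X}.
MB(L) = {B, C, D, E, H, K, R, W, X}.
V is neither a parent, child, nor co-parent of L, so it does not belong.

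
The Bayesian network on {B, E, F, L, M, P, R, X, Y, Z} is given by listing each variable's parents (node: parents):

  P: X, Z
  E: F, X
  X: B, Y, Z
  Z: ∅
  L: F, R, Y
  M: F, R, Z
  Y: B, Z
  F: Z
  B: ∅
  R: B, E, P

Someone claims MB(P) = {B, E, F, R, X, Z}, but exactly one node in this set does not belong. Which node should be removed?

F

The Markov blanket of a node is its parents, its children, and the other parents of its children.
Children of P: R.
P has parents X, Z.
Co-parents of P (other parents of its children):
  R's other parents are B, E.
MB(P) = {B, E, R, X, Z}.
F is neither a parent, child, nor co-parent of P, so it does not belong.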